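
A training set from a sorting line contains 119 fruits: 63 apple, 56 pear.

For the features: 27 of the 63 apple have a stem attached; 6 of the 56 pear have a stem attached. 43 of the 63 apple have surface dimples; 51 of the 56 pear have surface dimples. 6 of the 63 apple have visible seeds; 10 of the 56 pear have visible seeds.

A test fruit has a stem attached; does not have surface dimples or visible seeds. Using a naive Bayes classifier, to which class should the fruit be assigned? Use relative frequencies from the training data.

apple: (63/119) × (27/63) × (20/63) × (57/63) ≈ 0.0651689
pear: (56/119) × (6/56) × (5/56) × (46/56) ≈ 0.00369791
Highest score → apple.

apple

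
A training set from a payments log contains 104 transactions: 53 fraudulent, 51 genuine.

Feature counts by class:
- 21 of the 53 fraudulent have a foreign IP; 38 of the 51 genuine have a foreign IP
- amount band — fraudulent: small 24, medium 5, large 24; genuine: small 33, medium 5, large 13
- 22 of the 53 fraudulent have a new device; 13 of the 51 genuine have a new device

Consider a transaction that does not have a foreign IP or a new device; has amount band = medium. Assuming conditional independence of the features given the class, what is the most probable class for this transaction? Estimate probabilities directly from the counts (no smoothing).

fraudulent: (53/104) × (32/53) × (5/53) × (31/53) ≈ 0.0169784
genuine: (51/104) × (13/51) × (5/51) × (38/51) ≈ 0.0091311
Highest score → fraudulent.

fraudulent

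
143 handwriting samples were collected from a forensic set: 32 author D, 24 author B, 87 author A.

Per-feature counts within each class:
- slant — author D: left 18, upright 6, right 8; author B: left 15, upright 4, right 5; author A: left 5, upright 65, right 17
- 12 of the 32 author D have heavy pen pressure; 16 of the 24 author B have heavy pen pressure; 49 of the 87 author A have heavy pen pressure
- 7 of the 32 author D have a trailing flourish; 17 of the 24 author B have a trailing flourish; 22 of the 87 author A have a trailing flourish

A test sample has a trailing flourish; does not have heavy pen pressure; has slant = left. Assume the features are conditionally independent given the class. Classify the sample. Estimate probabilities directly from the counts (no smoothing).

author D: (32/143) × (18/32) × (20/32) × (7/32) ≈ 0.0172094
author B: (24/143) × (15/24) × (8/24) × (17/24) ≈ 0.0247669
author A: (87/143) × (5/87) × (38/87) × (22/87) ≈ 0.00386191
Highest score → author B.

author B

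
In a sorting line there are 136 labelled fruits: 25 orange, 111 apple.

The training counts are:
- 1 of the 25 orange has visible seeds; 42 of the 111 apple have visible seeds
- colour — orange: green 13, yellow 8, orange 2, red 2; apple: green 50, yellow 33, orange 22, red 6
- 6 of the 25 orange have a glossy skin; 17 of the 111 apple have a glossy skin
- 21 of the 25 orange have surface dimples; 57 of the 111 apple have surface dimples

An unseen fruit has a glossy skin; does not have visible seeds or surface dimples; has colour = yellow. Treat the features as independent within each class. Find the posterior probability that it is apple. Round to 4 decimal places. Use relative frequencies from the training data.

orange: (25/136) × (24/25) × (8/25) × (6/25) × (4/25) ≈ 0.00216847
apple: (111/136) × (69/111) × (33/111) × (17/111) × (54/111) ≈ 0.0112382
P(apple | x) = 0.0112382 / 0.01340667 ≈ 0.8383

0.8383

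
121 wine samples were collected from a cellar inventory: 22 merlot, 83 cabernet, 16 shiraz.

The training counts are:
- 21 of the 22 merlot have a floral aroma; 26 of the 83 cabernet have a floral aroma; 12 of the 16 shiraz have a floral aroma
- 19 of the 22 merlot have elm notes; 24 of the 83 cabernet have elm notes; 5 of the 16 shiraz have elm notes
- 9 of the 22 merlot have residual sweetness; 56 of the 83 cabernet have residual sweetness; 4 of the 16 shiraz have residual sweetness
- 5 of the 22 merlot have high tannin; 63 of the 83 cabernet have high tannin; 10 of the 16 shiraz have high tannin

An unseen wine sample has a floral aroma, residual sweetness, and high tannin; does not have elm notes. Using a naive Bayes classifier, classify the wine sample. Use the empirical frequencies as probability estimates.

merlot: (22/121) × (21/22) × (3/22) × (9/22) × (5/22) ≈ 0.00220039
cabernet: (83/121) × (26/83) × (59/83) × (56/83) × (63/83) ≈ 0.078223
shiraz: (16/121) × (12/16) × (11/16) × (4/16) × (10/16) ≈ 0.0106534
Highest score → cabernet.

cabernet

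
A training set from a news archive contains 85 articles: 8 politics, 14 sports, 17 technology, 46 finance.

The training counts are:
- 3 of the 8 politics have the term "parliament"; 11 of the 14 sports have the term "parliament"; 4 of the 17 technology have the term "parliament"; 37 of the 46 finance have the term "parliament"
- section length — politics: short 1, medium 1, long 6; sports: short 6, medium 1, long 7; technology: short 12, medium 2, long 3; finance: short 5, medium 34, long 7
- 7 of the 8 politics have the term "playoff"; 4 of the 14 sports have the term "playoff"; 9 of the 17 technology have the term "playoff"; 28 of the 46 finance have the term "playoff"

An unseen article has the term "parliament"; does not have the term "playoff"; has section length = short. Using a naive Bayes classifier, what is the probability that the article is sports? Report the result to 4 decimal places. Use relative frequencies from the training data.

0.5331

politics: (8/85) × (3/8) × (1/8) × (1/8) ≈ 0.000551471
sports: (14/85) × (11/14) × (6/14) × (10/14) ≈ 0.0396158
technology: (17/85) × (4/17) × (12/17) × (8/17) ≈ 0.015632
finance: (46/85) × (37/46) × (5/46) × (18/46) ≈ 0.0185144
P(sports | x) = 0.0396158 / 0.074313671 ≈ 0.5331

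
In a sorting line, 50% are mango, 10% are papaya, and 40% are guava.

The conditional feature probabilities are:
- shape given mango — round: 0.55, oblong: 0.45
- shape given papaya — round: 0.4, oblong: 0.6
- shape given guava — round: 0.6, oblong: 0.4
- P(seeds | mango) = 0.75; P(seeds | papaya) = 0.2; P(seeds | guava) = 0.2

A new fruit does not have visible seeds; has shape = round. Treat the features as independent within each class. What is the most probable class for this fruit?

guava

mango: 0.5 × 0.55 × (1−0.75) = 0.06875
papaya: 0.1 × 0.4 × (1−0.2) = 0.032
guava: 0.4 × 0.6 × (1−0.2) = 0.192
Highest score → guava.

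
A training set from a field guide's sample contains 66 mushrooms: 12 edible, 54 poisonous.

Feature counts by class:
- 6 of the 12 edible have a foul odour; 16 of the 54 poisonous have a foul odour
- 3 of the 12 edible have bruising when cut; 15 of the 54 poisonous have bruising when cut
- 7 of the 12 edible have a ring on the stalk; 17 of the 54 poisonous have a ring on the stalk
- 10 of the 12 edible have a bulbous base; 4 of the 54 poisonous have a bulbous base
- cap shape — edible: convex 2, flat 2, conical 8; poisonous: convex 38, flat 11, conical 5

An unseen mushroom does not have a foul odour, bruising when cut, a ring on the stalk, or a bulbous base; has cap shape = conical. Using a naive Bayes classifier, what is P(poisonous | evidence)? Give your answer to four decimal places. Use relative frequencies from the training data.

0.8856

edible: (12/66) × (6/12) × (9/12) × (5/12) × (2/12) × (8/12) ≈ 0.00315657
poisonous: (54/66) × (38/54) × (39/54) × (37/54) × (50/54) × (5/54) ≈ 0.024427
P(poisonous | x) = 0.024427 / 0.02758357 ≈ 0.8856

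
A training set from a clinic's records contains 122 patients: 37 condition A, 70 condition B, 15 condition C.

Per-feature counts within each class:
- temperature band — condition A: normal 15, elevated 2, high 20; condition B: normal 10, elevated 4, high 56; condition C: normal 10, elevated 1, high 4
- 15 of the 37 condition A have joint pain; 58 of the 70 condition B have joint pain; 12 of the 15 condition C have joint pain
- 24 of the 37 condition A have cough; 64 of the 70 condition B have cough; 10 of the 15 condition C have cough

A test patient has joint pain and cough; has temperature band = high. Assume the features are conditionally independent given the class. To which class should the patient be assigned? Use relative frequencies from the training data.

condition B

condition A: (37/122) × (20/37) × (15/37) × (24/37) ≈ 0.0431091
condition B: (70/122) × (56/70) × (58/70) × (64/70) ≈ 0.347728
condition C: (15/122) × (4/15) × (12/15) × (10/15) ≈ 0.0174863
Highest score → condition B.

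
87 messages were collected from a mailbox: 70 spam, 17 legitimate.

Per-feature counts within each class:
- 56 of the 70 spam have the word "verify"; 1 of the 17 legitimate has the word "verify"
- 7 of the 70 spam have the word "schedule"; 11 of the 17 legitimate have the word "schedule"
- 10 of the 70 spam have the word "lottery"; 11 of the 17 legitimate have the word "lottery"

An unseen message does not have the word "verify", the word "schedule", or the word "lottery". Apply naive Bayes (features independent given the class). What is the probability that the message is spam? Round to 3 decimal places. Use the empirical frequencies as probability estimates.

spam: (70/87) × (14/70) × (63/70) × (60/70) ≈ 0.124138
legitimate: (17/87) × (16/17) × (6/17) × (6/17) ≈ 0.022909
P(spam | x) = 0.124138 / 0.147047 ≈ 0.844

0.844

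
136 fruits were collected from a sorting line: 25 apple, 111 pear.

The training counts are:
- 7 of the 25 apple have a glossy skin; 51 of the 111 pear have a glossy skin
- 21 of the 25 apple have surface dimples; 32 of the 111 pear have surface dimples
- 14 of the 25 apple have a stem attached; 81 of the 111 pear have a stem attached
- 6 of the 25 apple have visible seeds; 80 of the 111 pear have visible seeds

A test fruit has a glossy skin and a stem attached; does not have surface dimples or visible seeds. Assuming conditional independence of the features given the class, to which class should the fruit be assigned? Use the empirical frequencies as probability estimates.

pear

apple: (25/136) × (7/25) × (4/25) × (14/25) × (19/25) ≈ 0.00350494
pear: (111/136) × (51/111) × (79/111) × (81/111) × (31/111) ≈ 0.0543921
Highest score → pear.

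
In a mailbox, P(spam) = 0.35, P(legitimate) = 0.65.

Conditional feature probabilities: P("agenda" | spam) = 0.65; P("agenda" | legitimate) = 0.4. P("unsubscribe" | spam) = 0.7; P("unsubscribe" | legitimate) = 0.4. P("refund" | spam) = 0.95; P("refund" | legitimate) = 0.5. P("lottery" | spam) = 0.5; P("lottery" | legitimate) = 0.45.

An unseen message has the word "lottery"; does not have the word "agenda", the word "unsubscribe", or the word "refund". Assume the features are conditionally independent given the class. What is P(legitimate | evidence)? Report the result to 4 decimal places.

0.9828

spam: 0.35 × (1−0.65) × (1−0.7) × (1−0.95) × 0.5 = 0.00091875
legitimate: 0.65 × (1−0.4) × (1−0.4) × (1−0.5) × 0.45 = 0.05265
P(legitimate | x) = 0.05265 / 0.05356875 ≈ 0.9828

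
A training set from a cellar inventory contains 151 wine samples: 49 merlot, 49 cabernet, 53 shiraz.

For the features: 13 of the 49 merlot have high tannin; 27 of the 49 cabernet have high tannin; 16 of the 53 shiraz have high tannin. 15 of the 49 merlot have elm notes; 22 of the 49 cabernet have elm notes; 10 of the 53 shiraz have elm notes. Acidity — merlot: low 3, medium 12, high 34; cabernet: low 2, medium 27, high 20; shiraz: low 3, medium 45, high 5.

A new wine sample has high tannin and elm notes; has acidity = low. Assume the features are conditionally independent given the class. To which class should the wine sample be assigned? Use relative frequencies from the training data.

merlot: (49/151) × (13/49) × (15/49) × (3/49) ≈ 0.00161357
cabernet: (49/151) × (27/49) × (22/49) × (2/49) ≈ 0.00327678
shiraz: (53/151) × (16/53) × (10/53) × (3/53) ≈ 0.00113165
Highest score → cabernet.

cabernet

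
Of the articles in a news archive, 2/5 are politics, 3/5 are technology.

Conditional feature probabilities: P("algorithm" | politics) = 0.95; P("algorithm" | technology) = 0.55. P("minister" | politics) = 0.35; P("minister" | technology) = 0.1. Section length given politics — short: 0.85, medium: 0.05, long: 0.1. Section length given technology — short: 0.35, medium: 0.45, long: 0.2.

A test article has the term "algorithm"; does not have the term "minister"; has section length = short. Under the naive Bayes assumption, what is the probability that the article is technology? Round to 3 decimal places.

politics: 0.4 × 0.95 × (1−0.35) × 0.85 = 0.20995
technology: 0.6 × 0.55 × (1−0.1) × 0.35 = 0.10395
P(technology | x) = 0.10395 / 0.3139 ≈ 0.331

0.331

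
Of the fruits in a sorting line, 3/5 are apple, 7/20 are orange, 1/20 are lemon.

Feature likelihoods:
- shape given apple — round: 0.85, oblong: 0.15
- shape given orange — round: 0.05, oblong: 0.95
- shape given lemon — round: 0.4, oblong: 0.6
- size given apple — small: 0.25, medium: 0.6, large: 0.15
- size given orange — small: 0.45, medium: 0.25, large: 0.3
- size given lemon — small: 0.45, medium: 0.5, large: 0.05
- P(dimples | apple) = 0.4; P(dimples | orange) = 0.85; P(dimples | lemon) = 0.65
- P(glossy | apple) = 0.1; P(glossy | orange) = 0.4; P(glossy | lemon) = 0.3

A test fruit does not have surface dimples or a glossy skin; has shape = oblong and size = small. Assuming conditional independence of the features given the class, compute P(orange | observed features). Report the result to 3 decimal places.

apple: 0.6 × 0.15 × 0.25 × (1−0.4) × (1−0.1) = 0.01215
orange: 0.35 × 0.95 × 0.45 × (1−0.85) × (1−0.4) = 0.01346625
lemon: 0.05 × 0.6 × 0.45 × (1−0.65) × (1−0.3) = 0.0033075
P(orange | x) = 0.01346625 / 0.02892375 ≈ 0.466

0.466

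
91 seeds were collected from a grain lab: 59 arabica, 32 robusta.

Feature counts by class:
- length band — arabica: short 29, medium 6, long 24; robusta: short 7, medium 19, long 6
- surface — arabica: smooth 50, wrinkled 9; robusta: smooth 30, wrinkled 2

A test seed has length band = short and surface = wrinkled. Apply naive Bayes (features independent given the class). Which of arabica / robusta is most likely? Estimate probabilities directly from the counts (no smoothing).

arabica

arabica: (59/91) × (29/59) × (9/59) ≈ 0.0486124
robusta: (32/91) × (7/32) × (2/32) ≈ 0.00480769
Highest score → arabica.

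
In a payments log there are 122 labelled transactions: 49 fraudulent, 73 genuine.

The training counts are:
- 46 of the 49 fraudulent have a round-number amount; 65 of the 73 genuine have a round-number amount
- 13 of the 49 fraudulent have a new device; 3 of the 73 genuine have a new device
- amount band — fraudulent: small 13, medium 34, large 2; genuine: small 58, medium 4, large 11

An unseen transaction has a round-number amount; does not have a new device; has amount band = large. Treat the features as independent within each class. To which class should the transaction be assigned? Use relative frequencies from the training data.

genuine

fraudulent: (49/122) × (46/49) × (36/49) × (2/49) ≈ 0.0113068
genuine: (73/122) × (65/73) × (70/73) × (11/73) ≈ 0.0769837
Highest score → genuine.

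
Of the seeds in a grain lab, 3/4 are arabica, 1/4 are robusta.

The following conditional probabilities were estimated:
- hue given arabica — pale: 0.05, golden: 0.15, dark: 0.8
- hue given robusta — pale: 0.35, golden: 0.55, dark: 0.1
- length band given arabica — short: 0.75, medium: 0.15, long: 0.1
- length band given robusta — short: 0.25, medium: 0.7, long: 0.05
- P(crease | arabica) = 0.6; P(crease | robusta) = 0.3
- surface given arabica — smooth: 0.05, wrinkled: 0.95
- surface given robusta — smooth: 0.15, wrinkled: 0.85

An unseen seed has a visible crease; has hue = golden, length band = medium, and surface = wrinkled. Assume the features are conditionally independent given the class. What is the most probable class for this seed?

arabica: 0.75 × 0.15 × 0.15 × 0.6 × 0.95 = 0.00961875
robusta: 0.25 × 0.55 × 0.7 × 0.3 × 0.85 = 0.02454375
Highest score → robusta.

robusta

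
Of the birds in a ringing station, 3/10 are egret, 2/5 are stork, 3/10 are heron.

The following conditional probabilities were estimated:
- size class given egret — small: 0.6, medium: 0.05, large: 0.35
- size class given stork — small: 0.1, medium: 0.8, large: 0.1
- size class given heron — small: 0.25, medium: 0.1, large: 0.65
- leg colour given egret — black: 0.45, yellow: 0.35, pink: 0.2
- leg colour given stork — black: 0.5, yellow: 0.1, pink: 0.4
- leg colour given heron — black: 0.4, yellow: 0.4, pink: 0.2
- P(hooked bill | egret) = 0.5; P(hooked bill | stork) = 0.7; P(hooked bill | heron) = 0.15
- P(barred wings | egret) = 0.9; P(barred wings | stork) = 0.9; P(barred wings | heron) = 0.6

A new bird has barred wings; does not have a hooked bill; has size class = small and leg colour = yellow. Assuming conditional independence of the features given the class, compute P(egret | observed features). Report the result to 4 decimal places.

0.6338

egret: 0.3 × 0.6 × 0.35 × (1−0.5) × 0.9 = 0.02835
stork: 0.4 × 0.1 × 0.1 × (1−0.7) × 0.9 = 0.00108
heron: 0.3 × 0.25 × 0.4 × (1−0.15) × 0.6 = 0.0153
P(egret | x) = 0.02835 / 0.04473 ≈ 0.6338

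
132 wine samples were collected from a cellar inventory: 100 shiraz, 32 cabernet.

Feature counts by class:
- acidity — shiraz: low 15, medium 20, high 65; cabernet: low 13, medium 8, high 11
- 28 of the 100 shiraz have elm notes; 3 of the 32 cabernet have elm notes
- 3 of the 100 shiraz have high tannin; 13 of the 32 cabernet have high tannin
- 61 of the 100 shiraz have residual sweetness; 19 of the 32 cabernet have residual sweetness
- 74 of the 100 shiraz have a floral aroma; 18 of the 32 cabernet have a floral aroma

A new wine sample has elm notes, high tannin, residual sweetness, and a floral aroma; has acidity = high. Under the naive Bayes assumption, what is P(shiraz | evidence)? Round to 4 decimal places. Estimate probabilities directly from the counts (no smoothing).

shiraz: (100/132) × (65/100) × (28/100) × (3/100) × (61/100) × (74/100) ≈ 0.00186715
cabernet: (32/132) × (11/32) × (3/32) × (13/32) × (19/32) × (18/32) = 0.001060009002685546875
P(shiraz | x) = 0.00186715 / 0.002927159002685546875 ≈ 0.6379

0.6379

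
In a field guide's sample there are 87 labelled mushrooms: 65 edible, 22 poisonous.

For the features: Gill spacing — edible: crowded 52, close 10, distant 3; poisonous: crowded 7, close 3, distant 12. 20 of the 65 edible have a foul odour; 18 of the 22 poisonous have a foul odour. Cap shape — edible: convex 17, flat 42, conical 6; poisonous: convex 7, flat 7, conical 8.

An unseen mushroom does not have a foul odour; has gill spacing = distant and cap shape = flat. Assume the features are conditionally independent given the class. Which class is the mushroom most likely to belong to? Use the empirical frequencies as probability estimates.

edible

edible: (65/87) × (3/65) × (45/65) × (42/65) ≈ 0.0154254
poisonous: (22/87) × (12/22) × (4/22) × (7/22) ≈ 0.00797948
Highest score → edible.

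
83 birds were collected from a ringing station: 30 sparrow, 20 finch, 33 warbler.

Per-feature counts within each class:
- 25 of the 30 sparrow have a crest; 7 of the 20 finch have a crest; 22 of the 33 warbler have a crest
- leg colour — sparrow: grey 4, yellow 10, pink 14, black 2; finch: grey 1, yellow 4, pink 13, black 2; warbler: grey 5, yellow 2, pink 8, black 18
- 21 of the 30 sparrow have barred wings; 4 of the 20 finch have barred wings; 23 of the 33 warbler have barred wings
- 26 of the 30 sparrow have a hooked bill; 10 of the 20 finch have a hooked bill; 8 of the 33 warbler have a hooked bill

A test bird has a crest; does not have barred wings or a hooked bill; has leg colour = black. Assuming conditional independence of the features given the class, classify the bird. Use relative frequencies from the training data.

sparrow: (30/83) × (25/30) × (2/30) × (9/30) × (4/30) ≈ 0.000803213
finch: (20/83) × (7/20) × (2/20) × (16/20) × (10/20) ≈ 0.00337349
warbler: (33/83) × (22/33) × (18/33) × (10/33) × (25/33) ≈ 0.0331906
Highest score → warbler.

warbler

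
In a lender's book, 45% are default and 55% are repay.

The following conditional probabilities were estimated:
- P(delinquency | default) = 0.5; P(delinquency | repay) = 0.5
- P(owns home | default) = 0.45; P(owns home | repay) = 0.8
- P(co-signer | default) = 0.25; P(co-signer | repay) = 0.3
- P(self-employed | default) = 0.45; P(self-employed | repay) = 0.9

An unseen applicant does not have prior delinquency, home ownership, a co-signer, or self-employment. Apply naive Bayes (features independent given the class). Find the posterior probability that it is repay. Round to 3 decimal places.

default: 0.45 × (1−0.5) × (1−0.45) × (1−0.25) × (1−0.45) = 0.051046875
repay: 0.55 × (1−0.5) × (1−0.8) × (1−0.3) × (1−0.9) = 0.00385
P(repay | x) = 0.00385 / 0.054896875 ≈ 0.070

0.070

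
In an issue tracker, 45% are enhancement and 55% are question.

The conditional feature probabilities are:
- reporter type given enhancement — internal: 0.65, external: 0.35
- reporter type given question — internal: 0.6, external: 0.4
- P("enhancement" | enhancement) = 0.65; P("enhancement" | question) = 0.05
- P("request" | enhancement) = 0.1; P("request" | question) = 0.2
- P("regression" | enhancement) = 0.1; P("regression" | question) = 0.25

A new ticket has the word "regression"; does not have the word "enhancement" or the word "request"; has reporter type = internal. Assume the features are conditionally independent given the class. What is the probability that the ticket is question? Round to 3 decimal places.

0.872

enhancement: 0.45 × 0.65 × (1−0.65) × (1−0.1) × 0.1 = 0.00921375
question: 0.55 × 0.6 × (1−0.05) × (1−0.2) × 0.25 = 0.0627
P(question | x) = 0.0627 / 0.07191375 ≈ 0.872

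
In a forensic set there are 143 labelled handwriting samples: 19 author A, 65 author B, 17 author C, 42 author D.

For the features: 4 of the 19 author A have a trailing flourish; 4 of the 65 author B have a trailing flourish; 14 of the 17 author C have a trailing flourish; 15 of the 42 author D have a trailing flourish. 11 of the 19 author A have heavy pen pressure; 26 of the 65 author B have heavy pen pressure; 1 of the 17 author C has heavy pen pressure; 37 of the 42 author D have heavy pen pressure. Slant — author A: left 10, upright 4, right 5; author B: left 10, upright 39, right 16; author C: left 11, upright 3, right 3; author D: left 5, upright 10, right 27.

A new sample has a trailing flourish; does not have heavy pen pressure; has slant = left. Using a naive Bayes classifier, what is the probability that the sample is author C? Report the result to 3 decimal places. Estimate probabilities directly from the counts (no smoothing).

author A: (19/143) × (4/19) × (8/19) × (10/19) ≈ 0.00619879
author B: (65/143) × (4/65) × (39/65) × (10/65) ≈ 0.00258203
author C: (17/143) × (14/17) × (16/17) × (11/17) ≈ 0.059622
author D: (42/143) × (15/42) × (5/42) × (5/42) ≈ 0.00148661
P(author C | x) = 0.059622 / 0.06988943 ≈ 0.853

0.853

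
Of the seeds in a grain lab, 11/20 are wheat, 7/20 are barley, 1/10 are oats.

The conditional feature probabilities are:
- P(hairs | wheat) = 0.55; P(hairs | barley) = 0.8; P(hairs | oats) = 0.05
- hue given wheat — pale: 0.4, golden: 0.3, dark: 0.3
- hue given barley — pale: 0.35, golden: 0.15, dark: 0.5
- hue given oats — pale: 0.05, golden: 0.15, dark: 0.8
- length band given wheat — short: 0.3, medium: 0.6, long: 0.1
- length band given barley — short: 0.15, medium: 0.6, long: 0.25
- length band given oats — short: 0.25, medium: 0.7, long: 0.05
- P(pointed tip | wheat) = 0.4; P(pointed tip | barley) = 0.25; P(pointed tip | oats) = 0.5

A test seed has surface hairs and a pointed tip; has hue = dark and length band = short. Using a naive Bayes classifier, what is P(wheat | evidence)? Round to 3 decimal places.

0.654

wheat: 0.55 × 0.55 × 0.3 × 0.3 × 0.4 = 0.01089
barley: 0.35 × 0.8 × 0.5 × 0.15 × 0.25 = 0.00525
oats: 0.1 × 0.05 × 0.8 × 0.25 × 0.5 = 0.0005
P(wheat | x) = 0.01089 / 0.01664 ≈ 0.654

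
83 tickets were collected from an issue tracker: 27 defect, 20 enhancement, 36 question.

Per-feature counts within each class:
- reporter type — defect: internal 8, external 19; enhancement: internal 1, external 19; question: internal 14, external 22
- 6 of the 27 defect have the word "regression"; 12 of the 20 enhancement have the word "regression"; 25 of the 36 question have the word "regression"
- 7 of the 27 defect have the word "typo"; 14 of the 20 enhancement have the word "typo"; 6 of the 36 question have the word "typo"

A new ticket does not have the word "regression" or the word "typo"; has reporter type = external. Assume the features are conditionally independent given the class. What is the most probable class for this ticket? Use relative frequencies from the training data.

defect

defect: (27/83) × (19/27) × (21/27) × (20/27) ≈ 0.131886
enhancement: (20/83) × (19/20) × (8/20) × (6/20) ≈ 0.0274699
question: (36/83) × (22/36) × (11/36) × (30/36) ≈ 0.0674922
Highest score → defect.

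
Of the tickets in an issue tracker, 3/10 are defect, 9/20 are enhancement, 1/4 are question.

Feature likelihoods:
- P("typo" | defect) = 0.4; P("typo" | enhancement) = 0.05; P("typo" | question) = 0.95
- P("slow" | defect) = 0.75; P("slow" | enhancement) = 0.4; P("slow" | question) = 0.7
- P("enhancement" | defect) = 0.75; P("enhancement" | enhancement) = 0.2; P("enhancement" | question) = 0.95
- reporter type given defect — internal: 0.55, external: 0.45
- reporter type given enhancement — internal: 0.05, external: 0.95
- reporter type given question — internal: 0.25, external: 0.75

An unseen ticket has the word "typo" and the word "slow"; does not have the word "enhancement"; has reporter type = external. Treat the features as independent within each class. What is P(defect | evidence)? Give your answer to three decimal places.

0.436

defect: 0.3 × 0.4 × 0.75 × (1−0.75) × 0.45 = 0.010125
enhancement: 0.45 × 0.05 × 0.4 × (1−0.2) × 0.95 = 0.00684
question: 0.25 × 0.95 × 0.7 × (1−0.95) × 0.75 = 0.006234375
P(defect | x) = 0.010125 / 0.023199375 ≈ 0.436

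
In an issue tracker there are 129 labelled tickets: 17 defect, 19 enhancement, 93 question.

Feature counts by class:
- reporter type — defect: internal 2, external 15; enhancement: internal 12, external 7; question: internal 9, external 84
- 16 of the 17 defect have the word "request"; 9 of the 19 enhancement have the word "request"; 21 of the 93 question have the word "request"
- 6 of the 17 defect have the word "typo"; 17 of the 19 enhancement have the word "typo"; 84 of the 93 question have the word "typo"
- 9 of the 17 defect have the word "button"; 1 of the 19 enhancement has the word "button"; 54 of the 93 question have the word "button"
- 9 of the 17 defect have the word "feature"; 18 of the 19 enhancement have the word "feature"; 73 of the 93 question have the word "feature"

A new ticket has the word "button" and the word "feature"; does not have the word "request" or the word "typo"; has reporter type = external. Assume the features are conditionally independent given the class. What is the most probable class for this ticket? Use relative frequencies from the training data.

question

defect: (17/129) × (15/17) × (1/17) × (11/17) × (9/17) × (9/17) ≈ 0.00124046
enhancement: (19/129) × (7/19) × (10/19) × (2/19) × (1/19) × (18/19) ≈ 0.000149898
question: (93/129) × (84/93) × (72/93) × (9/93) × (54/93) × (73/93) ≈ 0.0222356
Highest score → question.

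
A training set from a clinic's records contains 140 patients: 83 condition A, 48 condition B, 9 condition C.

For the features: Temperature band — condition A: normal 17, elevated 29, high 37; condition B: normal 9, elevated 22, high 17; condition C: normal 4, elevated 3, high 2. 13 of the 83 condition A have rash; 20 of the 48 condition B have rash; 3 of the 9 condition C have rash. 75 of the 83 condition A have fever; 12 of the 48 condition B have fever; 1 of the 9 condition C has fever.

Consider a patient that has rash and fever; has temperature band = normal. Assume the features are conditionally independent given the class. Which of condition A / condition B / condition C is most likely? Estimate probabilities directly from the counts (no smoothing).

condition A: (83/140) × (17/83) × (13/83) × (75/83) ≈ 0.0171858
condition B: (48/140) × (9/48) × (20/48) × (12/48) ≈ 0.00669643
condition C: (9/140) × (4/9) × (3/9) × (1/9) ≈ 0.0010582
Highest score → condition A.

condition A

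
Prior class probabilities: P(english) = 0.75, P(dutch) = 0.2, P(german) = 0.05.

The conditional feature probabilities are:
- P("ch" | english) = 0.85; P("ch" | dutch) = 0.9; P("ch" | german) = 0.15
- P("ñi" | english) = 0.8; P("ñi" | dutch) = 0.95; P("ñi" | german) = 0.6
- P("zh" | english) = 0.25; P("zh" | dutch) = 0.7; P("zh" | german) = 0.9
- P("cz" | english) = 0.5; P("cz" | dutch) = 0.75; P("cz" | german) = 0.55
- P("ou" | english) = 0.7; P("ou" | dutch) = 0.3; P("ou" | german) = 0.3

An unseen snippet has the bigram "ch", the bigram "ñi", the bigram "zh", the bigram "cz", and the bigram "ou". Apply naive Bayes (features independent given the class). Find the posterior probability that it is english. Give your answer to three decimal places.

english: 0.75 × 0.85 × 0.8 × 0.25 × 0.5 × 0.7 = 0.044625
dutch: 0.2 × 0.9 × 0.95 × 0.7 × 0.75 × 0.3 = 0.0269325
german: 0.05 × 0.15 × 0.6 × 0.9 × 0.55 × 0.3 = 0.00066825
P(english | x) = 0.044625 / 0.07222575 ≈ 0.618

0.618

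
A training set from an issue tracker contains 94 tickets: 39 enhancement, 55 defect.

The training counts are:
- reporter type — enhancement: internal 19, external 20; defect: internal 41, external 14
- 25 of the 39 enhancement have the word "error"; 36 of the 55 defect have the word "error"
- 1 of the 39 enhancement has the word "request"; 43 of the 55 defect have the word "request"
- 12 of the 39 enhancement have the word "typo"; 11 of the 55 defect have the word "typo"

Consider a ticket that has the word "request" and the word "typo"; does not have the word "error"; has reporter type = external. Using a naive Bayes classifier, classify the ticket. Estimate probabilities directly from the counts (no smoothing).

enhancement: (39/94) × (20/39) × (14/39) × (1/39) × (12/39) ≈ 0.000602584
defect: (55/94) × (14/55) × (19/55) × (43/55) × (11/55) ≈ 0.00804501
Highest score → defect.

defect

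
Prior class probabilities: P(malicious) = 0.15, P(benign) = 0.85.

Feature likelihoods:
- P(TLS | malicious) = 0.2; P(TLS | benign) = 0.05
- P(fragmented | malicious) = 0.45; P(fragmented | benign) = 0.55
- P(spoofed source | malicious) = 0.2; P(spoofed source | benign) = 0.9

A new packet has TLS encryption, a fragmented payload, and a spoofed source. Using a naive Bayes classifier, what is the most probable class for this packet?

malicious: 0.15 × 0.2 × 0.45 × 0.2 = 0.0027
benign: 0.85 × 0.05 × 0.55 × 0.9 = 0.0210375
Highest score → benign.

benign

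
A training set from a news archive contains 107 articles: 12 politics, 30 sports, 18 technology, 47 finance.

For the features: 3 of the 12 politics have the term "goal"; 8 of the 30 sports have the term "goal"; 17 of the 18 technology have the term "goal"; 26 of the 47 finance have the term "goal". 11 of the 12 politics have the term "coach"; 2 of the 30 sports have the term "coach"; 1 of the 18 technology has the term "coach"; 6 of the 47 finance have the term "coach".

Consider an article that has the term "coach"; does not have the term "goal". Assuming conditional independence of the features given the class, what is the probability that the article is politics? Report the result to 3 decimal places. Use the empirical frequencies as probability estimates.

politics: (12/107) × (9/12) × (11/12) ≈ 0.0771028
sports: (30/107) × (22/30) × (2/30) ≈ 0.0137072
technology: (18/107) × (1/18) × (1/18) ≈ 0.000519211
finance: (47/107) × (21/47) × (6/47) ≈ 0.0250547
P(politics | x) = 0.0771028 / 0.116383911 ≈ 0.662

0.662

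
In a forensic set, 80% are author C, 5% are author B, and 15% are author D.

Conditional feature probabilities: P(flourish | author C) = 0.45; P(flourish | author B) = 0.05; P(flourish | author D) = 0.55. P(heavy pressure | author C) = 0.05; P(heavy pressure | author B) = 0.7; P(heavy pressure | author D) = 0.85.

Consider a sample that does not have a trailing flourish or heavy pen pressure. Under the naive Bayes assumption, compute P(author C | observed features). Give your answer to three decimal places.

0.945

author C: 0.8 × (1−0.45) × (1−0.05) = 0.418
author B: 0.05 × (1−0.05) × (1−0.7) = 0.01425
author D: 0.15 × (1−0.55) × (1−0.85) = 0.010125
P(author C | x) = 0.418 / 0.442375 ≈ 0.945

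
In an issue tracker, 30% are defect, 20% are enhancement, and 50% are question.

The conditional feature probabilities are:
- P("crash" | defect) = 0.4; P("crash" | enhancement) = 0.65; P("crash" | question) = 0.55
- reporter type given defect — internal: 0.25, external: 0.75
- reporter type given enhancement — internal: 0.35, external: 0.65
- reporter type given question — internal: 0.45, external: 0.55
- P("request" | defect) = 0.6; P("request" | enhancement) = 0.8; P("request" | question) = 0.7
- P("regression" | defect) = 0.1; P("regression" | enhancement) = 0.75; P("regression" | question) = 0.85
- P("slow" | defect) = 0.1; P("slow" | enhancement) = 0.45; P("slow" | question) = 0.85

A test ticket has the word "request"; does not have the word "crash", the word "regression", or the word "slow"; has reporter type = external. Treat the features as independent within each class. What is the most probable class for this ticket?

defect: 0.3 × (1−0.4) × 0.75 × 0.6 × (1−0.1) × (1−0.1) = 0.06561
enhancement: 0.2 × (1−0.65) × 0.65 × 0.8 × (1−0.75) × (1−0.45) = 0.005005
question: 0.5 × (1−0.55) × 0.55 × 0.7 × (1−0.85) × (1−0.85) = 0.0019490625
Highest score → defect.

defect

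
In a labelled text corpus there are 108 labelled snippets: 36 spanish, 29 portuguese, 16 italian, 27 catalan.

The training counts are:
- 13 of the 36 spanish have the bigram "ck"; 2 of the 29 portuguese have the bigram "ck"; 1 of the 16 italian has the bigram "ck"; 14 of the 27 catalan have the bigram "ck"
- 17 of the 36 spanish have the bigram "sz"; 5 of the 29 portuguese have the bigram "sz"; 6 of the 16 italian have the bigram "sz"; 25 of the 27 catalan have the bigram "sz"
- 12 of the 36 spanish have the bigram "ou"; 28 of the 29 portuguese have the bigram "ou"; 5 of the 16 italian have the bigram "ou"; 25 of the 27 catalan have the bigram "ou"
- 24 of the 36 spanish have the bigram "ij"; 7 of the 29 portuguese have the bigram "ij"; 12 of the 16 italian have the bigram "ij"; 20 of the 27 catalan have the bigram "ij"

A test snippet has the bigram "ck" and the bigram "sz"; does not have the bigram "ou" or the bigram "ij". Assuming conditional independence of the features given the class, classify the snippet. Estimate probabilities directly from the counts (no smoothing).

spanish

spanish: (36/108) × (13/36) × (17/36) × (24/36) × (12/36) ≈ 0.0126315
portuguese: (29/108) × (2/29) × (5/29) × (1/29) × (22/29) ≈ 0.0000835228
italian: (16/108) × (1/16) × (6/16) × (11/16) × (4/16) ≈ 0.000596788
catalan: (27/108) × (14/27) × (25/27) × (2/27) × (7/27) ≈ 0.00230505
Highest score → spanish.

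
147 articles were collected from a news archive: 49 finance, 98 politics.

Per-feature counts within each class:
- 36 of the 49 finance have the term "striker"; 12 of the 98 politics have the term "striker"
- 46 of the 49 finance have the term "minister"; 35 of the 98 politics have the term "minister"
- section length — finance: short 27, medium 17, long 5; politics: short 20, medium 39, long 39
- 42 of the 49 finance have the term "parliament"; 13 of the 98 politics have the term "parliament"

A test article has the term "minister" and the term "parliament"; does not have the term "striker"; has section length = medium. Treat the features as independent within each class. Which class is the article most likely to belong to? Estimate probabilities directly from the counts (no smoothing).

finance

finance: (49/147) × (13/49) × (46/49) × (17/49) × (42/49) ≈ 0.0246884
politics: (98/147) × (86/98) × (35/98) × (39/98) × (13/98) ≈ 0.0110301
Highest score → finance.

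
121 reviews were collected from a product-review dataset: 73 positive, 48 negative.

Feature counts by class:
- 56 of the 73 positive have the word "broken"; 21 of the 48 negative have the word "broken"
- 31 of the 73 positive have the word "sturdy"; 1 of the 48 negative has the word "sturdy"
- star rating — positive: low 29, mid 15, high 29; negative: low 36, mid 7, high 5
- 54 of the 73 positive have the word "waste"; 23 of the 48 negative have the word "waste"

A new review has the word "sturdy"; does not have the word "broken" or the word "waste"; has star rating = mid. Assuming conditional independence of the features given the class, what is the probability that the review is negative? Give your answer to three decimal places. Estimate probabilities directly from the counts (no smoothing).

positive: (73/121) × (17/73) × (31/73) × (15/73) × (19/73) ≈ 0.00319081
negative: (48/121) × (27/48) × (1/48) × (7/48) × (25/48) ≈ 0.000353096
P(negative | x) = 0.000353096 / 0.003543906 ≈ 0.100

0.100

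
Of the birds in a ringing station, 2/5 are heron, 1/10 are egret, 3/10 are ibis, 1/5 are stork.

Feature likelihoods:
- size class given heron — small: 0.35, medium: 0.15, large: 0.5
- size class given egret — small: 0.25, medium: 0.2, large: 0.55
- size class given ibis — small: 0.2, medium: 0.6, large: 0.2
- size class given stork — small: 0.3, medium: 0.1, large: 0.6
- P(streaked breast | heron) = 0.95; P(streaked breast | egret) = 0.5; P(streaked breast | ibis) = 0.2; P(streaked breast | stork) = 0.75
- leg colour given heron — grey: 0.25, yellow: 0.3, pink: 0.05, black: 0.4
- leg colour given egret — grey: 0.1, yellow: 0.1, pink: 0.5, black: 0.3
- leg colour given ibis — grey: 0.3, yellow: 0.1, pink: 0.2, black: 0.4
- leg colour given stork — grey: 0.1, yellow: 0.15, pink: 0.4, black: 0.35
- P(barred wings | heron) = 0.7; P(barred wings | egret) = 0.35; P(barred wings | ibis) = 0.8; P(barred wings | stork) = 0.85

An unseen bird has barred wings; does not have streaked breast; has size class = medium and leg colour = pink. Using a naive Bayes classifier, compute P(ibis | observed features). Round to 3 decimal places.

heron: 0.4 × 0.15 × (1−0.95) × 0.05 × 0.7 = 0.000105
egret: 0.1 × 0.2 × (1−0.5) × 0.5 × 0.35 = 0.00175
ibis: 0.3 × 0.6 × (1−0.2) × 0.2 × 0.8 = 0.02304
stork: 0.2 × 0.1 × (1−0.75) × 0.4 × 0.85 = 0.0017
P(ibis | x) = 0.02304 / 0.026595 ≈ 0.866

0.866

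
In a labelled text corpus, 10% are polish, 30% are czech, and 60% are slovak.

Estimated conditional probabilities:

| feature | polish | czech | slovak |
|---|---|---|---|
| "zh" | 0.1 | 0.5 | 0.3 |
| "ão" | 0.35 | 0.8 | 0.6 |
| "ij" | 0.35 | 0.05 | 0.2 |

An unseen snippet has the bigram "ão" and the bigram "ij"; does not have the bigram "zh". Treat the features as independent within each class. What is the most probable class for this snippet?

polish: 0.1 × (1−0.1) × 0.35 × 0.35 = 0.011025
czech: 0.3 × (1−0.5) × 0.8 × 0.05 = 0.006
slovak: 0.6 × (1−0.3) × 0.6 × 0.2 = 0.0504
Highest score → slovak.

slovak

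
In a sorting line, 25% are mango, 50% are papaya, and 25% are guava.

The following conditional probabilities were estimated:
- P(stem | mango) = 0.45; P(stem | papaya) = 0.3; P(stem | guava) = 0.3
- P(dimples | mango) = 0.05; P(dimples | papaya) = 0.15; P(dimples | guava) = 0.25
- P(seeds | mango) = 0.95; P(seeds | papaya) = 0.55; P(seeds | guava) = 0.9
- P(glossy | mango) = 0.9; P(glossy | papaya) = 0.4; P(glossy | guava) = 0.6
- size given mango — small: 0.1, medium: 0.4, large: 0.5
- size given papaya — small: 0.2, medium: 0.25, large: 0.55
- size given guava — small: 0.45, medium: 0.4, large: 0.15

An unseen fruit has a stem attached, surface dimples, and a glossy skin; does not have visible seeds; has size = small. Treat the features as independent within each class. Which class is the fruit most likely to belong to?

mango: 0.25 × 0.45 × 0.05 × (1−0.95) × 0.9 × 0.1 = 0.0000253125
papaya: 0.5 × 0.3 × 0.15 × (1−0.55) × 0.4 × 0.2 = 0.00081
guava: 0.25 × 0.3 × 0.25 × (1−0.9) × 0.6 × 0.45 = 0.00050625
Highest score → papaya.

papaya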